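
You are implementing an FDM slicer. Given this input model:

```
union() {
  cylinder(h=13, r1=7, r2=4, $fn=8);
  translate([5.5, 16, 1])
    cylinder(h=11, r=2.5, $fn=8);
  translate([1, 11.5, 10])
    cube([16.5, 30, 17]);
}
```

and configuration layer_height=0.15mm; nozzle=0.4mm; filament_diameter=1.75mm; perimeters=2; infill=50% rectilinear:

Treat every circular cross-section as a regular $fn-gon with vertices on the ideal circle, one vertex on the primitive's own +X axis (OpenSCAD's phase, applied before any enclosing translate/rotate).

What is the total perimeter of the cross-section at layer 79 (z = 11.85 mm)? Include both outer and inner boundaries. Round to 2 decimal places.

At z = 11.85 mm: the cone: at t=0.912 of its height the radius interpolates to r₁+(r₂−r₁)t = 4.265, giving a regular 8-gon of that circumradius (perimeter = 2·8·4.265·sin(180°/8) = 26.12 mm); the cylinder at (5.5, 16): section is a regular 8-gon, circumradius r=2.5 (perimeter = 2·8·2.500·sin(180°/8) = 15.31 mm); the cube at (1, 11.5) is present — its section is the full 16.5×30 rectangle (perimeter 93.00 mm); Taking the union: the regions partially overlap (shared area 17.68 mm²), so the edge portions inside another operand are dropped and the merged outline is re-measured after clipping — boundary = 119.12 mm. Overall, the cross-section has 2 separate islands. Total boundary length (outer) = 119.12 mm.

119.12 mm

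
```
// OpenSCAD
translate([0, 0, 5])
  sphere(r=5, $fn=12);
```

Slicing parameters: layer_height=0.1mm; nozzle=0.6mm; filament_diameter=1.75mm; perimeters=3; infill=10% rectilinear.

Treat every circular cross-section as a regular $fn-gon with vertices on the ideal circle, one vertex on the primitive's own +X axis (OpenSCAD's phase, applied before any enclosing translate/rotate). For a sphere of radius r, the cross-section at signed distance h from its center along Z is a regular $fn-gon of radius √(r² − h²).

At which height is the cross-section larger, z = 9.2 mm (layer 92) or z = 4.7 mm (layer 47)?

Layer 92 (z = 9.2): the sphere: section is a regular 12-gon, circumradius = √(r²−h²) = √(5²−4.2²) = 2.713 (area = (12/2)·2.713²·sin(360°/12) = 22.08 mm²). So its area = 22.08 mm². Layer 47 (z = 4.7): the sphere: section is a regular 12-gon, circumradius = √(r²−h²) = √(5²−0.3²) = 4.991 (area = (12/2)·4.991²·sin(360°/12) = 74.73 mm²). So its area = 74.73 mm². Layer 47 is larger (74.73 vs 22.08 mm²).

layer 47 (z = 4.7 mm)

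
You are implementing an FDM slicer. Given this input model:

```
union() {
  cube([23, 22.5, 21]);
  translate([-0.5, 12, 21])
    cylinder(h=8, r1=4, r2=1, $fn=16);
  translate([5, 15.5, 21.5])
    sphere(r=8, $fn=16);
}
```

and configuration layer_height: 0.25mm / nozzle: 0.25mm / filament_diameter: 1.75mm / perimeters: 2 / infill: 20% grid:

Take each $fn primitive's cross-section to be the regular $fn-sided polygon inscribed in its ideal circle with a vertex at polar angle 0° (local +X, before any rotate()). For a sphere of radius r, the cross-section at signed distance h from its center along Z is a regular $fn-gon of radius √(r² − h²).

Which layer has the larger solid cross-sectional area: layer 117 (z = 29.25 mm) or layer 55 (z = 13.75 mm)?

layer 55 (z = 13.75 mm)

Layer 117 (z = 29.25): the cube is not intersected at this z (z outside [0, 21]); the cone at (-0.5, 12) does not reach this height (z outside [21, 29]); the r=8 sphere at (5, 15.5) contributes a regular 16-gon of circumradius √(8²−7.75²) = 1.984 (area = (16/2)·1.984²·sin(360°/16) = 12.05 mm²); Combining (union): only the r=8 sphere at (5, 15.5) is present, so the union is just that shape — area = 12.05 mm². So its area = 12.05 mm². Layer 55 (z = 13.75): the 23×22.5 cube contributes its full rectangle (area 517.50 mm²); the cone at (-0.5, 12) is absent (z outside [21, 29]); the r=8 sphere at (5, 15.5) slices to a regular 16-gon of circumradius 1.984 (√(r²−h²) with h=7.75 from center) (area = (16/2)·1.984²·sin(360°/16) = 12.05 mm²); Combining (union): the r=8 sphere at (5, 15.5) lies entirely inside the 23×22.5 cube, so the union is just the 23×22.5 cube — area = 517.50 mm². So its area = 517.50 mm². Layer 55 is larger (517.50 vs 12.05 mm²).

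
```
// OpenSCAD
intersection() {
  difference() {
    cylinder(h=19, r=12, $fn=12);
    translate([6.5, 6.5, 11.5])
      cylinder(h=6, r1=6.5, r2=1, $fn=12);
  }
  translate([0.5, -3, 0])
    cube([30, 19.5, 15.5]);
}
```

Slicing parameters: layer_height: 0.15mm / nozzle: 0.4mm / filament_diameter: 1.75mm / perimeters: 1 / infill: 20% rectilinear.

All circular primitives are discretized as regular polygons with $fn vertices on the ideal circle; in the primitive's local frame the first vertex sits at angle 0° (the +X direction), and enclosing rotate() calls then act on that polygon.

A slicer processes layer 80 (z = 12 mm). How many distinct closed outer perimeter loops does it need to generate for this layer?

2

At z = 12 mm: the cylinder: section is a regular 12-gon, circumradius r=12; the cone at (6.5, 6.5): at t=0.083 of its height the radius interpolates to r₁+(r₂−r₁)t = 6.042, giving a regular 12-gon of that circumradius; Taking the first minus the rest: starting from the r=12 cylinder, the cone at (6.5, 6.5) partially overlaps it — only the 78.45 mm² overlap (of its 109.51 mm²) is removed, clipping the outline — 1 connected region; the cube at (0.5, -3) (footprint 30×19.5) is included at this height; Taking the intersection: the 30×19.5 cube at (0.5, -3) partially overlaps that combined region; clipping to the common part keeps 56.89 mm² — 2 connected regions. The result has 2 disconnected regions.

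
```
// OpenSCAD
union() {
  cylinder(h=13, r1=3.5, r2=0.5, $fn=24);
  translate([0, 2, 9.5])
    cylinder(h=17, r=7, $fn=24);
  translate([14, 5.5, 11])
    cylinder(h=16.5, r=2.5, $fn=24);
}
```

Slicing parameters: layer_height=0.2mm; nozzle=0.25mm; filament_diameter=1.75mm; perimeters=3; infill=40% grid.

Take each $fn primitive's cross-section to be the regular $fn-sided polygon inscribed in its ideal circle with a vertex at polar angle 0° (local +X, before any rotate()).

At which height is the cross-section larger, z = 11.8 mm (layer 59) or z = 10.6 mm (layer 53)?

Layer 59 (z = 11.8): the cone contributes a regular 24-gon of circumradius 0.777 (interpolated between r1=3.5 and r2=0.5 at t=0.908) (area = (24/2)·0.777²·sin(360°/24) = 1.87 mm²); the cylinder at (0, 2): section is a regular 24-gon, circumradius r=7 (area = (24/2)·7.000²·sin(360°/24) = 152.19 mm²); the r=2.5 cylinder at (14, 5.5) gives a regular 24-gon of circumradius 2.5 (constant along its height) (area = (24/2)·2.500²·sin(360°/24) = 19.41 mm²); Taking the union: the regions partially overlap — summed areas 173.47 mm² minus the doubly-counted overlap 1.87 mm² gives 171.60 mm² — area = 171.60 mm². So its area = 171.60 mm². Layer 53 (z = 10.6): the cone: at t=0.815 of its height the radius interpolates to r₁+(r₂−r₁)t = 1.054, giving a regular 24-gon of that circumradius (area = (24/2)·1.054²·sin(360°/24) = 3.45 mm²); the cylinder at (0, 2): section is a regular 24-gon, circumradius r=7 (area = (24/2)·7.000²·sin(360°/24) = 152.19 mm²); the cylinder at (14, 5.5) is absent (z outside [11, 27.5]); Combining (union): the cone lies entirely inside the r=7 cylinder at (0, 2), so the union is just the r=7 cylinder at (0, 2) — area = 152.19 mm². So its area = 152.19 mm². Layer 59 is larger (171.60 vs 152.19 mm²).

layer 59 (z = 11.8 mm)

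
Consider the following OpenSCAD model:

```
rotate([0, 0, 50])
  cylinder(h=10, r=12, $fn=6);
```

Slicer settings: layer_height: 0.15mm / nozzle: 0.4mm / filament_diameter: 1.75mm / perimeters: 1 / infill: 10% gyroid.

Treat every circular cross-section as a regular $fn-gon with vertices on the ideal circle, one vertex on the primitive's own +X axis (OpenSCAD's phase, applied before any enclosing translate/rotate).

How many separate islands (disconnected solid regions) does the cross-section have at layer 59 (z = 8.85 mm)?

At z = 8.85 mm: the r=12 cylinder gives a regular 6-gon of circumradius 12 (constant along its height); (whole slice rotated 50° about Z — lengths, areas and connectivity unchanged). Overall, the cross-section is a single solid region. Island count = 1.

1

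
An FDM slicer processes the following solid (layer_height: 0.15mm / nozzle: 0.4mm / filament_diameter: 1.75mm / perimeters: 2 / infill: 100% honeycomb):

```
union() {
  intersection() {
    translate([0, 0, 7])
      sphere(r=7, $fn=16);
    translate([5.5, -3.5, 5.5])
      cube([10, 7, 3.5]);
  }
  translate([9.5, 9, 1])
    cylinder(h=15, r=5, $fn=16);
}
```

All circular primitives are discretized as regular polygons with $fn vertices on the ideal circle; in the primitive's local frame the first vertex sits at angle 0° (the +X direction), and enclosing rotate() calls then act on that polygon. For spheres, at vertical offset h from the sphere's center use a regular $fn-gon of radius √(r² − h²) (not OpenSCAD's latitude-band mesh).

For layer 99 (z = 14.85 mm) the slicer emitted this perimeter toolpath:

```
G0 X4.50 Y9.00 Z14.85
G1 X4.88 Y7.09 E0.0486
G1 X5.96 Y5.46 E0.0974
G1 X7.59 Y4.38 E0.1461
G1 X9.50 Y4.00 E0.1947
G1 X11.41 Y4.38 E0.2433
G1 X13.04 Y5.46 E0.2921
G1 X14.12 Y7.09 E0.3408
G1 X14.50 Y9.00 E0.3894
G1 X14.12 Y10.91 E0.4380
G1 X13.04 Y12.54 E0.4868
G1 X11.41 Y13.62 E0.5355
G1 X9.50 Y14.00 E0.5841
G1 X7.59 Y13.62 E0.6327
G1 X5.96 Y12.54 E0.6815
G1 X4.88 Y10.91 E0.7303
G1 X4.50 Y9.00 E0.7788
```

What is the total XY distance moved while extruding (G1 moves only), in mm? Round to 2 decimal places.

31.22 mm

Sum the Euclidean lengths of each G1 segment: total = 31.22 mm.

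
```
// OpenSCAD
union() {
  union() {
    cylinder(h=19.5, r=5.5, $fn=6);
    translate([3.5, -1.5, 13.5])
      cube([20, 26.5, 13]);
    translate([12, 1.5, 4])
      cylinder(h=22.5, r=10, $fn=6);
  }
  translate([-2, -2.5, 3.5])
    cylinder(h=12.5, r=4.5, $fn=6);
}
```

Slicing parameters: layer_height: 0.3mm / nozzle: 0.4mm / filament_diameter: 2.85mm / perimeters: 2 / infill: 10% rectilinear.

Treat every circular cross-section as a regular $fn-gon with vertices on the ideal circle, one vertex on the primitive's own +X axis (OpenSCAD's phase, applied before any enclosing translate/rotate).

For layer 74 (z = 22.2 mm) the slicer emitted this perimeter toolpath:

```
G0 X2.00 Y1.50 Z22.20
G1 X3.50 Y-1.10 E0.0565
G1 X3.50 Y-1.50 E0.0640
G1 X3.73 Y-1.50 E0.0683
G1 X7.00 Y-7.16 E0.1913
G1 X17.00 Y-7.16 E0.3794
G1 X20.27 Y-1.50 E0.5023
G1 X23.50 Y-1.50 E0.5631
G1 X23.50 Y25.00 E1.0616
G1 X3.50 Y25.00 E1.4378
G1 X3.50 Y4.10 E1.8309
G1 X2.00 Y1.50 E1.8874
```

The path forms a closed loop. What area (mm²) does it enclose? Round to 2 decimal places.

609.01 mm²

Apply the shoelace formula to the sequence of (X, Y) vertices; enclosed area = 609.01 mm².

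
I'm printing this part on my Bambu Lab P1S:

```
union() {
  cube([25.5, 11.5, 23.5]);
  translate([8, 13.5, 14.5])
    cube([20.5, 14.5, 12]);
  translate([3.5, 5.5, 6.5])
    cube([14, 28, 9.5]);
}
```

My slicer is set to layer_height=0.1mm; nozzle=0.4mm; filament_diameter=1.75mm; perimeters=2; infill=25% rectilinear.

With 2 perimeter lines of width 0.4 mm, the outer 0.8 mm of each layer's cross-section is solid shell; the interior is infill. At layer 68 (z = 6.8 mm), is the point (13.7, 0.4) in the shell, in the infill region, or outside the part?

shell

At z = 6.8 mm: the cube is present — its section is the full 25.5×11.5 rectangle; the cube at (8, 13.5) is not intersected at this z (z outside [14.5, 26.5]); the cube at (3.5, 5.5) (footprint 14×28) is included at this height; Merging all regions: the regions partially overlap (shared area 84.00 mm²), so overlapping operands fuse into one piece — 1 connected region. Overall, the cross-section is a single solid region. The nearest boundary edge runs (25.50, 0.00)→(0.00, 0.00); distance from the point to it = 0.40 mm. The point is inside the cross-section, 0.40 mm from the nearest boundary — within the 0.8 mm shell band (2 × 0.4).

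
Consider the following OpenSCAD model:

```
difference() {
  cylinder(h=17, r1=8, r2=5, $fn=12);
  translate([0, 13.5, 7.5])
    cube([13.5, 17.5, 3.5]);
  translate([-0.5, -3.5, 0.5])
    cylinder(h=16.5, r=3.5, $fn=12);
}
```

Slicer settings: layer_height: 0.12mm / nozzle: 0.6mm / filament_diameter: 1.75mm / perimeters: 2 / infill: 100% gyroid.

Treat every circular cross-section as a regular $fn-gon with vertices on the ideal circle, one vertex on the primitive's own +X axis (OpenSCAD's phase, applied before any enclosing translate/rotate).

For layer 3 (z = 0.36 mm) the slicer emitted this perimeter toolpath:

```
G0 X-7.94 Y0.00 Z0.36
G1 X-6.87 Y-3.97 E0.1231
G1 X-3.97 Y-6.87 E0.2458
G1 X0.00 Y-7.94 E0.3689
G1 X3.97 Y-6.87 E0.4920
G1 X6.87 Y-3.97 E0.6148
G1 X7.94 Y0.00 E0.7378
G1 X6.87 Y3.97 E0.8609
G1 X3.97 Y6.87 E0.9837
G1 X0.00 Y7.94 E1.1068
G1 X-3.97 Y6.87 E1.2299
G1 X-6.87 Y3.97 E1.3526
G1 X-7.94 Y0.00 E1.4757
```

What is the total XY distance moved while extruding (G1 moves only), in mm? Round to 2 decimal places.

Sum the Euclidean lengths of each G1 segment: total = 49.30 mm.

49.30 mm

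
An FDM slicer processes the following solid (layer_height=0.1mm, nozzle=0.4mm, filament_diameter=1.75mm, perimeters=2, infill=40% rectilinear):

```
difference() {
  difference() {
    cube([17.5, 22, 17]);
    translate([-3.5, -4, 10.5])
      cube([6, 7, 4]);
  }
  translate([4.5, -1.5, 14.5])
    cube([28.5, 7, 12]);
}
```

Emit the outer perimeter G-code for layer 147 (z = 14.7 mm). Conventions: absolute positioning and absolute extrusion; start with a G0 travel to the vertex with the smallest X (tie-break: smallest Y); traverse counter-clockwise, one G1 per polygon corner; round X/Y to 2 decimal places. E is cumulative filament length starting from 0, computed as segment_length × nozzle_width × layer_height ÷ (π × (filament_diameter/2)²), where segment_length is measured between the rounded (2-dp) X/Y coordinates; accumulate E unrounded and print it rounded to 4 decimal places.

G0 X0.00 Y0.00 Z14.70
G1 X4.50 Y0.00 E0.0748
G1 X4.50 Y5.50 E0.1663
G1 X17.50 Y5.50 E0.3825
G1 X17.50 Y22.00 E0.6569
G1 X0.00 Y22.00 E0.9479
G1 X0.00 Y0.00 E1.3138

At z = 14.7 mm: the cube is present — its section is the full 17.5×22 rectangle; the cube at (-3.5, -4) is absent (z outside [10.5, 14.5]); Taking the first minus the rest: none of the subtracted shapes is present at this height, so the 17.5×22 cube is unchanged — 1 connected region; the cube at (4.5, -1.5) (footprint 28.5×7) is included at this height; Subtracting the remaining from the first: starting from that combined region, the 28.5×7 cube at (4.5, -1.5) partially overlaps it — only the 71.50 mm² overlap (of its 199.50 mm²) is removed, clipping the outline — 1 connected region. The outline is a single polygon with 6 vertices. Extrusion per mm of travel: 0.4 × 0.1 / (π × 0.875²) = 0.016630. Accumulating E over each segment gives final E = 1.3138.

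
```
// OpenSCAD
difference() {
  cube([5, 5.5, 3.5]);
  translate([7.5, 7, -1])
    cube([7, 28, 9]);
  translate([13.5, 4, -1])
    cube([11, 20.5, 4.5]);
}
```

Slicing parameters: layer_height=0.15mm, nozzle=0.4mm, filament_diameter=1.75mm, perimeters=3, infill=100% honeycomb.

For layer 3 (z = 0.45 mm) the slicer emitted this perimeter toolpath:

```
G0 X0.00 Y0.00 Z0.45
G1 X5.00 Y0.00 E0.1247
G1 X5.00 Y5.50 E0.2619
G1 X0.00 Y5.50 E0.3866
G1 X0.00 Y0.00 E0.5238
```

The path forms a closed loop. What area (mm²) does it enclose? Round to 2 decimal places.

Apply the shoelace formula to the sequence of (X, Y) vertices; enclosed area = 27.50 mm².

27.50 mm²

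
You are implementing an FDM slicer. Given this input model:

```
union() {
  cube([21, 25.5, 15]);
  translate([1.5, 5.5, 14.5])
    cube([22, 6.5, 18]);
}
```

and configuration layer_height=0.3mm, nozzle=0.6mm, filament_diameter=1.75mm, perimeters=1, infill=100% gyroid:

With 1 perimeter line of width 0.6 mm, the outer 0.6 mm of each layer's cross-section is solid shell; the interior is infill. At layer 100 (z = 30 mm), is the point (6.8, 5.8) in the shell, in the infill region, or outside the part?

At z = 30 mm: the cube is not intersected at this z (z outside [0, 15]); the cube at (1.5, 5.5) (footprint 22×6.5) is included at this height; Combining (union): only the 22×6.5 cube at (1.5, 5.5) is present, so the union is just that shape — 1 connected region. Overall, the cross-section is a single solid region. The nearest boundary edge runs (1.50, 5.50)→(23.50, 5.50); distance from the point to it = 0.30 mm. The point is inside the cross-section, 0.30 mm from the nearest boundary — within the 0.6 mm shell band (1 × 0.6).

shell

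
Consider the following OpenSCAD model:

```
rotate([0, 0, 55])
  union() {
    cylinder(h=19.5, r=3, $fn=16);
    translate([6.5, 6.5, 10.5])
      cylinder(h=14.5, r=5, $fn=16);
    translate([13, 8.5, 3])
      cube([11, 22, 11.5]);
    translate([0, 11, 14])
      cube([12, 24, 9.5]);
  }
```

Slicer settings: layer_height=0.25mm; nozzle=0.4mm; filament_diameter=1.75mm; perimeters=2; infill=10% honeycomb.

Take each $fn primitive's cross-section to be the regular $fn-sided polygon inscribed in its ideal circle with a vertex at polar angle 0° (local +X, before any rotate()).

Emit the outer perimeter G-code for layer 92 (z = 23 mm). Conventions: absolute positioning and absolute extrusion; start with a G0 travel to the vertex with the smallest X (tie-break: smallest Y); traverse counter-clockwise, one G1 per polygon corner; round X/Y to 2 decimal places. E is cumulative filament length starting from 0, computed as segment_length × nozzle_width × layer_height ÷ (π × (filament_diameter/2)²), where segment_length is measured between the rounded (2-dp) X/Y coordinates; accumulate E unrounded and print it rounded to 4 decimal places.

At z = 23 mm: the cylinder is absent (z outside [0, 19.5]); the r=5 cylinder at (6.5, 6.5) gives a regular 16-gon of circumradius 5 (constant along its height); the cube at (13, 8.5) is not intersected at this z (z outside [3, 14.5]); the 12×24 cube at (0, 11) contributes its full rectangle; Merging all regions: the regions partially overlap (shared area 1.21 mm²), so overlapping operands fuse into one piece — 1 connected region; (whole slice rotated 55° about Z — lengths, areas and connectivity unchanged). The outline is a single polygon with 19 vertices. Extrusion per mm of travel: 0.4 × 0.25 / (π × 0.875²) = 0.041575. Accumulating E over each segment gives final E = 3.9364.

G0 X-28.67 Y20.08 Z23.00
G1 X-9.01 Y6.31 E0.9979
G1 X-6.48 Y9.92 E1.1812
G1 X-6.52 Y8.18 E1.2536
G1 X-5.81 Y6.37 E1.3344
G1 X-4.46 Y4.96 E1.4155
G1 X-2.68 Y4.17 E1.4965
G1 X-0.73 Y4.13 E1.5776
G1 X1.09 Y4.84 E1.6588
G1 X2.50 Y6.18 E1.7397
G1 X3.29 Y7.97 E1.8210
G1 X3.33 Y9.92 E1.9021
G1 X2.62 Y11.74 E1.9833
G1 X1.27 Y13.15 E2.0645
G1 X-0.51 Y13.93 E2.1453
G1 X-2.46 Y13.98 E2.2264
G1 X-4.08 Y13.35 E2.2987
G1 X-2.13 Y16.14 E2.4402
G1 X-21.79 Y29.90 E3.4379
G1 X-28.67 Y20.08 E3.9364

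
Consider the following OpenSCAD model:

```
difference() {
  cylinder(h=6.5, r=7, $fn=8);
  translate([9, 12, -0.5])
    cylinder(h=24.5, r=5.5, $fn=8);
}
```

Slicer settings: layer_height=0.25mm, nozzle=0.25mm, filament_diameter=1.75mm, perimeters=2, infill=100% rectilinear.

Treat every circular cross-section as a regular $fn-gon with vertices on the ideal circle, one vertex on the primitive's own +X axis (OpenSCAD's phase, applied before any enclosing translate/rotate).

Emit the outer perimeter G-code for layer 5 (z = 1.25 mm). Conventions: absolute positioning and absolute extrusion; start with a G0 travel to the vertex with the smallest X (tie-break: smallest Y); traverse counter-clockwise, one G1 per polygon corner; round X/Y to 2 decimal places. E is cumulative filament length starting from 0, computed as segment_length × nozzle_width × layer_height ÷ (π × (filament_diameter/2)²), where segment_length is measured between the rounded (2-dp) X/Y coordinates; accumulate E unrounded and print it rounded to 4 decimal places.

At z = 1.25 mm: the r=7 cylinder gives a regular 8-gon of circumradius 7 (constant along its height); the r=5.5 cylinder at (9, 12) gives a regular 8-gon of circumradius 5.5 (constant along its height); Subtracting the remaining from the first: starting from the r=7 cylinder, the r=5.5 cylinder at (9, 12) misses the remaining region (no effect) — 1 connected region. The outline is a single polygon with 8 vertices. Extrusion per mm of travel: 0.25 × 0.25 / (π × 0.875²) = 0.025984. Accumulating E over each segment gives final E = 1.1137.

G0 X-7.00 Y0.00 Z1.25
G1 X-4.95 Y-4.95 E0.1392
G1 X0.00 Y-7.00 E0.2784
G1 X4.95 Y-4.95 E0.4177
G1 X7.00 Y0.00 E0.5569
G1 X4.95 Y4.95 E0.6961
G1 X0.00 Y7.00 E0.8353
G1 X-4.95 Y4.95 E0.9745
G1 X-7.00 Y0.00 E1.1137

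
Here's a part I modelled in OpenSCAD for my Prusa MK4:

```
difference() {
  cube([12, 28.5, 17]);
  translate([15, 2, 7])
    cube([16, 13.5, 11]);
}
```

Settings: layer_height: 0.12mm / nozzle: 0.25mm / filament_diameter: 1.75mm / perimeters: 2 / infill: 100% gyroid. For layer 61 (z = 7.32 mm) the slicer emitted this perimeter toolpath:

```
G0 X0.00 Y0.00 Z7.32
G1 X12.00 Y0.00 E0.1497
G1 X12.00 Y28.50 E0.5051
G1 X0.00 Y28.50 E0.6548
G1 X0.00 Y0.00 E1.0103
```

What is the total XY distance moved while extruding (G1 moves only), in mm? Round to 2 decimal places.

Sum the Euclidean lengths of each G1 segment: total = 81.00 mm.

81.00 mm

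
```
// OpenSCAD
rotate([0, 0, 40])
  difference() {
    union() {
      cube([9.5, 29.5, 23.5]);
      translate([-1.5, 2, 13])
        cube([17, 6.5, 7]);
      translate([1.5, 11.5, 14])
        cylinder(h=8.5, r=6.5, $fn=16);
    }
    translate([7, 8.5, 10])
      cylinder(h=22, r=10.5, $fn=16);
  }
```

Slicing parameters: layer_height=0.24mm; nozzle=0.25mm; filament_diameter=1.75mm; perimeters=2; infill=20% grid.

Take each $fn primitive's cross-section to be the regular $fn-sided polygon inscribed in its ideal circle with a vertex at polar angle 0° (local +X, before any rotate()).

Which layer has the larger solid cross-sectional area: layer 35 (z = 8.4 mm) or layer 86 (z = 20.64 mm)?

layer 35 (z = 8.4 mm)

Layer 35 (z = 8.4): the 9.5×29.5 cube contributes its full rectangle (area 280.25 mm²); the cube at (-1.5, 2) is absent (z outside [13, 20]); the cylinder at (1.5, 11.5) is not intersected at this z (z outside [14, 22.5]); Combining (union): only the 9.5×29.5 cube is present, so the union is just that shape — area = 280.25 mm²; the cylinder at (7, 8.5) is absent (z outside [10, 32]); After the difference (first − rest): none of the subtracted shapes is present at this height, so the result so far is unchanged — area = 280.25 mm²; (whole slice rotated 40° about Z — lengths, areas and connectivity unchanged). So its area = 280.25 mm². Layer 86 (z = 20.64): the cube (footprint 9.5×29.5) is included at this height (area 280.25 mm²); the cube at (-1.5, 2) does not reach this height (z outside [13, 20]); the r=6.5 cylinder at (1.5, 11.5) contributes a regular 16-gon of circumradius 6.5 (area = (16/2)·6.500²·sin(360°/16) = 129.35 mm²); Combining (union): the regions partially overlap — summed areas 409.60 mm² minus the doubly-counted overlap 83.73 mm² gives 325.87 mm² — area = 325.87 mm²; the r=10.5 cylinder at (7, 8.5) gives a regular 16-gon of circumradius 10.5 (constant along its height) (area = (16/2)·10.500²·sin(360°/16) = 337.53 mm²); After the difference (first − rest): starting from that combined region (325.87 mm²), the r=10.5 cylinder at (7, 8.5) partially overlaps it — only the 198.59 mm² overlap (of its 337.53 mm²) is removed, clipping the outline — area = 127.28 mm²; (rotated 40° about Z; rotation is an isometry so areas/perimeters/island counts are preserved). So its area = 127.28 mm². Layer 35 is larger (280.25 vs 127.28 mm²).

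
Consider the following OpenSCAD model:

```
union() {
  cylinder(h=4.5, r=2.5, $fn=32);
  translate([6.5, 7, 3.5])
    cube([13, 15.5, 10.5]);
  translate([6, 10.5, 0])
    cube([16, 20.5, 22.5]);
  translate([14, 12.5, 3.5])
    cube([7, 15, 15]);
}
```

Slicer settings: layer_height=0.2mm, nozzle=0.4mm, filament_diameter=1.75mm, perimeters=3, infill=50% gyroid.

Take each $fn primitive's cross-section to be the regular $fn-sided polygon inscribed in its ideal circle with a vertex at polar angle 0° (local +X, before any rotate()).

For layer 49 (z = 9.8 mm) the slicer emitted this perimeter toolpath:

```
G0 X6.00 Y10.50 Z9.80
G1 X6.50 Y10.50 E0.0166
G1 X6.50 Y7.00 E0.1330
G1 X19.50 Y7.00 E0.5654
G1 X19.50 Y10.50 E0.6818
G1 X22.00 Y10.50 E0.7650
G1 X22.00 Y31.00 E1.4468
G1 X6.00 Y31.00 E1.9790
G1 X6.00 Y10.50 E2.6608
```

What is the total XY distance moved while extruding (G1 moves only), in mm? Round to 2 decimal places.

Sum the Euclidean lengths of each G1 segment: total = 80.00 mm.

80.00 mm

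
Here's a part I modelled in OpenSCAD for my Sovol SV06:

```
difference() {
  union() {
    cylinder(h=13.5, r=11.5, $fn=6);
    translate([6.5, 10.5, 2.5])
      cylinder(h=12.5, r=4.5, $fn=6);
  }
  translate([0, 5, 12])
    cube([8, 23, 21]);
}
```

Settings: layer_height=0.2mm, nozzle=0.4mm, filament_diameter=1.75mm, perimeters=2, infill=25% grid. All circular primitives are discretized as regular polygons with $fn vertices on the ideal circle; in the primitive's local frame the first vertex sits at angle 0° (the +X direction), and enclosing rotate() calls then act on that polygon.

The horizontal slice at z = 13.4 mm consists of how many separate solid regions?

2

At z = 13.4 mm: the r=11.5 cylinder gives a regular 6-gon of circumradius 11.5 (constant along its height); the cylinder at (6.5, 10.5): section is a regular 6-gon, circumradius r=4.5; Merging all regions: the regions partially overlap (shared area 11.54 mm²), so overlapping operands fuse into one piece — 1 connected region; the cube at (0, 5) is present — its section is the full 8×23 rectangle; After the difference (first − rest): starting from the result so far, the 8×23 cube at (0, 5) partially overlaps it — only the 61.75 mm² overlap (of its 184.00 mm²) is removed, clipping the outline — 2 connected regions. The result has 2 disconnected regions.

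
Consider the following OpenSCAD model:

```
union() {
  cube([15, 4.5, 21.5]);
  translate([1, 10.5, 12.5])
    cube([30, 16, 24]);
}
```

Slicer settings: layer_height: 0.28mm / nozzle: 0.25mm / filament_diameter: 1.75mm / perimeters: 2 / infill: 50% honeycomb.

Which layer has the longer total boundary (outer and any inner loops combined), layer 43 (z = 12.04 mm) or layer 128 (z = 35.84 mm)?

Layer 43 (z = 12.04): the cube (footprint 15×4.5) is included at this height (perimeter 39.00 mm); the cube at (1, 10.5) is not intersected at this z (z outside [12.5, 36.5]); Merging all regions: only the 15×4.5 cube is present, so the union is just that shape — boundary = 39.00 mm. So its perimeter = 39.00 mm. Layer 128 (z = 35.84): the cube does not reach this height (z outside [0, 21.5]); the 30×16 cube at (1, 10.5) contributes its full rectangle (perimeter 92.00 mm); Merging all regions: only the 30×16 cube at (1, 10.5) is present, so the union is just that shape — boundary = 92.00 mm. So its perimeter = 92.00 mm. Layer 128 is larger (92.00 vs 39.00 mm).

layer 128 (z = 35.84 mm)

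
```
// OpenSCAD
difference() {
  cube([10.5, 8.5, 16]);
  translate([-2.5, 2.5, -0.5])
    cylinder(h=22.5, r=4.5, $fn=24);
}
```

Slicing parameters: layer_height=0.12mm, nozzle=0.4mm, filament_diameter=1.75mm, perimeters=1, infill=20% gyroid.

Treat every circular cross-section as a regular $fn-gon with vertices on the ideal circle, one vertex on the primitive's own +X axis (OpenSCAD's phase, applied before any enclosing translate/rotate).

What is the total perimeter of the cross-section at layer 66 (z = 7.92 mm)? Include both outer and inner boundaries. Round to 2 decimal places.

37.64 mm

At z = 7.92 mm: the 10.5×8.5 cube contributes its full rectangle (perimeter 38.00 mm); the cylinder at (-2.5, 2.5): section is a regular 24-gon, circumradius r=4.5 (perimeter = 2·24·4.500·sin(180°/24) = 28.19 mm); After the difference (first − rest): starting from the 10.5×8.5 cube, the r=4.5 cylinder at (-2.5, 2.5) partially overlaps it — only the 9.47 mm² overlap (of its 62.89 mm²) is removed, clipping the outline — boundary = 37.64 mm. Overall, the cross-section is a single solid region. Total boundary length (outer) = 37.64 mm.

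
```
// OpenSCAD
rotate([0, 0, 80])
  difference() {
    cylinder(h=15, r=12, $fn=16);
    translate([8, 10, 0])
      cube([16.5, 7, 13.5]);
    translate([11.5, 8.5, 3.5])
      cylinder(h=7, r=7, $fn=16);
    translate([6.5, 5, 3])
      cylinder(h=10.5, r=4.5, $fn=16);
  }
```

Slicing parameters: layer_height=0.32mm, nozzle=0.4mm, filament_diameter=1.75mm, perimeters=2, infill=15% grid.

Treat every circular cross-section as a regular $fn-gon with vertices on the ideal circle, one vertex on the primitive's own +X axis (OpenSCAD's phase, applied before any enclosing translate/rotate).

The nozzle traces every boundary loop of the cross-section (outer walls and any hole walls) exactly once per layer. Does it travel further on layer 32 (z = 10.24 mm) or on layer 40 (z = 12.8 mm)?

Layer 32 (z = 10.24): the r=12 cylinder contributes a regular 16-gon of circumradius 12 (perimeter = 2·16·12.000·sin(180°/16) = 74.91 mm); the 16.5×7 cube at (8, 10) contributes its full rectangle (perimeter 47.00 mm); the r=7 cylinder at (11.5, 8.5) contributes a regular 16-gon of circumradius 7 (perimeter = 2·16·7.000·sin(180°/16) = 43.70 mm); the r=4.5 cylinder at (6.5, 5) gives a regular 16-gon of circumradius 4.5 (constant along its height) (perimeter = 2·16·4.500·sin(180°/16) = 28.09 mm); Subtracting the remaining from the first: starting from the r=12 cylinder, the 16.5×7 cube at (8, 10) misses the remaining region (no effect); the r=7 cylinder at (11.5, 8.5) partially overlaps it — only the 35.09 mm² overlap (of its 150.01 mm²) is removed, clipping the outline; the r=4.5 cylinder at (6.5, 5) partially overlaps it — only the 28.28 mm² overlap (of its 61.99 mm²) is removed, clipping the outline — boundary = 82.38 mm; (rotated 80° about Z; rotation is an isometry so areas/perimeters/island counts are preserved). So its perimeter = 82.38 mm. Layer 40 (z = 12.8): the cylinder: section is a regular 16-gon, circumradius r=12 (perimeter = 2·16·12.000·sin(180°/16) = 74.91 mm); the cube at (8, 10) (footprint 16.5×7) is included at this height (perimeter 47.00 mm); the cylinder at (11.5, 8.5) is not intersected at this z (z outside [3.5, 10.5]); the cylinder at (6.5, 5): section is a regular 16-gon, circumradius r=4.5 (perimeter = 2·16·4.500·sin(180°/16) = 28.09 mm); Subtracting the remaining from the first: starting from the r=12 cylinder, the 16.5×7 cube at (8, 10) misses the remaining region (no effect); the r=4.5 cylinder at (6.5, 5) partially overlaps it — only the 58.67 mm² overlap (of its 61.99 mm²) is removed, clipping the outline — boundary = 90.41 mm; (whole slice rotated 80° about Z — lengths, areas and connectivity unchanged). So its perimeter = 90.41 mm. Layer 40 is larger (90.41 vs 82.38 mm).

layer 40 (z = 12.8 mm)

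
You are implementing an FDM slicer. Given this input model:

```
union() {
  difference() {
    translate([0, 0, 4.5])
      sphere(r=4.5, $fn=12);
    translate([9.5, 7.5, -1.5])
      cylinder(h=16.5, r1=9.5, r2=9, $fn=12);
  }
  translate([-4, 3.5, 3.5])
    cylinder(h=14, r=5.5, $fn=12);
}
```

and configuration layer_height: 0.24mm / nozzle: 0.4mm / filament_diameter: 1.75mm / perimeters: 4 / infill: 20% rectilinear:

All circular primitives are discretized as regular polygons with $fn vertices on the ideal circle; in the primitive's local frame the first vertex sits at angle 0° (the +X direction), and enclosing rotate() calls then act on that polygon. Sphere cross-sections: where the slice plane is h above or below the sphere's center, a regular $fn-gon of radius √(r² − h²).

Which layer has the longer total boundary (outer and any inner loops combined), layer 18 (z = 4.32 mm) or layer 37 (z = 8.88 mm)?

layer 18 (z = 4.32 mm)

Layer 18 (z = 4.32): the sphere: section is a regular 12-gon, circumradius = √(r²−h²) = √(4.5²−0.18²) = 4.496 (perimeter = 2·12·4.496·sin(180°/12) = 27.93 mm); the cone at (9.5, 7.5) (r1=9.5→r2=9) has section circumradius 9.324 here — a regular 12-gon (perimeter = 2·12·9.324·sin(180°/12) = 57.92 mm); Taking the first minus the rest: starting from the r=4.5 sphere, the cone at (9.5, 7.5) partially overlaps it — only the 5.25 mm² overlap (of its 260.79 mm²) is removed, clipping the outline — boundary = 27.55 mm; the cylinder at (-4, 3.5): section is a regular 12-gon, circumradius r=5.5 (perimeter = 2·12·5.500·sin(180°/12) = 34.16 mm); Merging all regions: the regions partially overlap (shared area 25.22 mm²), so the edge portions inside another operand are dropped and the merged outline is re-measured after clipping — boundary = 42.33 mm. So its perimeter = 42.33 mm. Layer 37 (z = 8.88): the r=4.5 sphere contributes a regular 12-gon of circumradius √(4.5²−4.38²) = 1.032 (perimeter = 2·12·1.032·sin(180°/12) = 6.41 mm); the cone at (9.5, 7.5): at t=0.629 of its height the radius interpolates to r₁+(r₂−r₁)t = 9.185, giving a regular 12-gon of that circumradius (perimeter = 2·12·9.185·sin(180°/12) = 57.06 mm); After the difference (first − rest): starting from the r=4.5 sphere, the cone at (9.5, 7.5) misses the remaining region (no effect) — boundary = 6.41 mm; the r=5.5 cylinder at (-4, 3.5) gives a regular 12-gon of circumradius 5.5 (constant along its height) (perimeter = 2·12·5.500·sin(180°/12) = 34.16 mm); Taking the union: the regions partially overlap (shared area 1.62 mm²), so the edge portions inside another operand are dropped and the merged outline is re-measured after clipping — boundary = 35.36 mm. So its perimeter = 35.36 mm. Layer 18 is larger (42.33 vs 35.36 mm).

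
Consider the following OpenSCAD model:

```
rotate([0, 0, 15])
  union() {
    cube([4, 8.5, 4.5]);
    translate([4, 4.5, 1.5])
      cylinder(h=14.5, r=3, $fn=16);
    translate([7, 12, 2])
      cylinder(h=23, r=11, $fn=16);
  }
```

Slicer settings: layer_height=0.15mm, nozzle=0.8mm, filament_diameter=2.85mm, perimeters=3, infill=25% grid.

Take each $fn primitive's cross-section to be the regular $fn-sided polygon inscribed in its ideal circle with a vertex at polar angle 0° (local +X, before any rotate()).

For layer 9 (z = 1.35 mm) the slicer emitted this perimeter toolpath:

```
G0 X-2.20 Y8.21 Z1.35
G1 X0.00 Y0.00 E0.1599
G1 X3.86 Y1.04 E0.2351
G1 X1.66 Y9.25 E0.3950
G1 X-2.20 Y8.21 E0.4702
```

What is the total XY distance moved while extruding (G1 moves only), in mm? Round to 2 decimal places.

Sum the Euclidean lengths of each G1 segment: total = 24.99 mm.

24.99 mm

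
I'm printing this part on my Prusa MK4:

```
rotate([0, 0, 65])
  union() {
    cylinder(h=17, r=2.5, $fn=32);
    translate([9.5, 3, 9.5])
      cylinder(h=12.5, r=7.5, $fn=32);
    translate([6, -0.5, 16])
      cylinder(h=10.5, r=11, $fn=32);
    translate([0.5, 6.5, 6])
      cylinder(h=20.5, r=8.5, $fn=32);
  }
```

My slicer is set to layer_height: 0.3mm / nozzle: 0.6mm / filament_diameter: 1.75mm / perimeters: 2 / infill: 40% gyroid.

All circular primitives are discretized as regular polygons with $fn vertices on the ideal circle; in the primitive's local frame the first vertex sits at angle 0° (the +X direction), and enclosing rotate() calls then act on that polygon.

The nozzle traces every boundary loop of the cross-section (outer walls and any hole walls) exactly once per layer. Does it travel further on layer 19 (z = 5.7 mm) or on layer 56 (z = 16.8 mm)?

layer 56 (z = 16.8 mm)

Layer 19 (z = 5.7): the cylinder: section is a regular 32-gon, circumradius r=2.5 (perimeter = 2·32·2.500·sin(180°/32) = 15.68 mm); the cylinder at (9.5, 3) is absent (z outside [9.5, 22]); the cylinder at (6, -0.5) is absent (z outside [16, 26.5]); the cylinder at (0.5, 6.5) is not intersected at this z (z outside [6, 26.5]); Combining (union): only the r=2.5 cylinder is present, so the union is just that shape — boundary = 15.68 mm; (rotated 65° about Z; rotation is an isometry so areas/perimeters/island counts are preserved). So its perimeter = 15.68 mm. Layer 56 (z = 16.8): the r=2.5 cylinder gives a regular 32-gon of circumradius 2.5 (constant along its height) (perimeter = 2·32·2.500·sin(180°/32) = 15.68 mm); the cylinder at (9.5, 3): section is a regular 32-gon, circumradius r=7.5 (perimeter = 2·32·7.500·sin(180°/32) = 47.05 mm); the r=11 cylinder at (6, -0.5) contributes a regular 32-gon of circumradius 11 (perimeter = 2·32·11.000·sin(180°/32) = 69.00 mm); the r=8.5 cylinder at (0.5, 6.5) gives a regular 32-gon of circumradius 8.5 (constant along its height) (perimeter = 2·32·8.500·sin(180°/32) = 53.32 mm); Combining (union): the regions partially overlap (shared area 308.77 mm²), so the edge portions inside another operand are dropped and the merged outline is re-measured after clipping — boundary = 81.83 mm; (whole slice rotated 65° about Z — lengths, areas and connectivity unchanged). So its perimeter = 81.83 mm. Layer 56 is larger (81.83 vs 15.68 mm).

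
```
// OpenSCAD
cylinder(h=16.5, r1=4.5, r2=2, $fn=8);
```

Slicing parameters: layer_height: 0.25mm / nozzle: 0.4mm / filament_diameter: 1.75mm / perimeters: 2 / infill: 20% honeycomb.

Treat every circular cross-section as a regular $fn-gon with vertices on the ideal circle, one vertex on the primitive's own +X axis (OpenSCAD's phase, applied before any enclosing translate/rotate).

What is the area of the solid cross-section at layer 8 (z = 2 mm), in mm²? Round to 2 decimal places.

At z = 2 mm: the cone: at t=0.121 of its height the radius interpolates to r₁+(r₂−r₁)t = 4.197, giving a regular 8-gon of that circumradius (area = (8/2)·4.197²·sin(360°/8) = 49.82 mm²). Overall, the cross-section is a single solid region. Net area = 49.82 mm².

49.82 mm²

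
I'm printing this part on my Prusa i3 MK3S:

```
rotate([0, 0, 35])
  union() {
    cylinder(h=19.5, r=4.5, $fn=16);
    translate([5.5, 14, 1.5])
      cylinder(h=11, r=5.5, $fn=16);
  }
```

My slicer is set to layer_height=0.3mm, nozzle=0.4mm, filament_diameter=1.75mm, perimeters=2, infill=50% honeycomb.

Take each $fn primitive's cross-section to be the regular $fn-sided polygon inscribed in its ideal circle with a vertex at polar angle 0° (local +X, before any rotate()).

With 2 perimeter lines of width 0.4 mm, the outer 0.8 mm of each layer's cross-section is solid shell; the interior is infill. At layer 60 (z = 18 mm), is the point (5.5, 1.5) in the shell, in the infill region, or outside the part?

outside

At z = 18 mm: the r=4.5 cylinder contributes a regular 16-gon of circumradius 4.5; the cylinder at (5.5, 14) does not reach this height (z outside [1.5, 12.5]); Combining (union): only the r=4.5 cylinder is present, so the union is just that shape — 1 connected region; (whole slice rotated 35° about Z — lengths, areas and connectivity unchanged). Overall, the cross-section is a single solid region. Undo the 35° rotation: the query point maps to (5.366, -1.926) in the un-rotated model frame. The nearest boundary edge runs (4.16, -1.72)→(4.50, 0.00); distance from the point to it = 1.22 mm. The point is not inside any of the regions above, so it lies outside the cross-section (1.22 mm from the nearest boundary).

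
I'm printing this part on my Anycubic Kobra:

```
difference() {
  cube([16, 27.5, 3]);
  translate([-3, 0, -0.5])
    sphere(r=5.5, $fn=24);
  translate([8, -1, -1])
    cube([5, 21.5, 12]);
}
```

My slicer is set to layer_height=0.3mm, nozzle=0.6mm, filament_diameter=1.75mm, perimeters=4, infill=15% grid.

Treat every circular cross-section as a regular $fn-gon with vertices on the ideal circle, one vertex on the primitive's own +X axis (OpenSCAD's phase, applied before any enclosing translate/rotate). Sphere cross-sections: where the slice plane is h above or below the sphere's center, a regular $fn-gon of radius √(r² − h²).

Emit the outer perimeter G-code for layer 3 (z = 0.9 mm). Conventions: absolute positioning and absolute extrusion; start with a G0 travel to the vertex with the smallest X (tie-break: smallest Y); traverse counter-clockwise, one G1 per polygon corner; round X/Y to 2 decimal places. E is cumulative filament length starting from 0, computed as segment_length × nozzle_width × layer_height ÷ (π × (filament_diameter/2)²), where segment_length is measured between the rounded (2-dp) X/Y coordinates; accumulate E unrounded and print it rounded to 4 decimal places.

G0 X0.00 Y4.34 Z0.90
G1 X0.76 Y3.76 E0.0715
G1 X1.61 Y2.66 E0.1756
G1 X2.14 Y1.38 E0.2793
G1 X2.32 Y0.00 E0.3834
G1 X8.00 Y0.00 E0.8085
G1 X8.00 Y20.50 E2.3426
G1 X13.00 Y20.50 E2.7168
G1 X13.00 Y0.00 E4.2509
G1 X16.00 Y0.00 E4.4754
G1 X16.00 Y27.50 E6.5334
G1 X0.00 Y27.50 E7.7307
G1 X0.00 Y4.34 E9.4639

At z = 0.9 mm: the cube (footprint 16×27.5) is included at this height; the r=5.5 sphere at (-3, 0) slices to a regular 24-gon of circumradius 5.319 (√(r²−h²) with h=1.4 from center); the 5×21.5 cube at (8, -1) contributes its full rectangle; Taking the first minus the rest: starting from the 16×27.5 cube, the r=5.5 sphere at (-3, 0) partially overlaps it — only the 6.99 mm² overlap (of its 87.86 mm²) is removed, clipping the outline; the 5×21.5 cube at (8, -1) partially overlaps it — only the 102.50 mm² overlap (of its 107.50 mm²) is removed, clipping the outline — 1 connected region. The outline is a single polygon with 12 vertices. Extrusion per mm of travel: 0.6 × 0.3 / (π × 0.875²) = 0.074835. Accumulating E over each segment gives final E = 9.4639.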